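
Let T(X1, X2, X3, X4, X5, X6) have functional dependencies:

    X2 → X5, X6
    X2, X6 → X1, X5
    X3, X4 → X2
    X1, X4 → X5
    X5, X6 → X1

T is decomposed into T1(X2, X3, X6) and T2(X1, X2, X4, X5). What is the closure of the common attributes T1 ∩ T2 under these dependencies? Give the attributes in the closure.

X1, X2, X5, X6

T1 ∩ T2 = {X2}.
X2 → X5, X6 applies, adding X5, X6
X2, X6 → X1, X5 applies, adding X1
Closure: {X1, X2, X5, X6}.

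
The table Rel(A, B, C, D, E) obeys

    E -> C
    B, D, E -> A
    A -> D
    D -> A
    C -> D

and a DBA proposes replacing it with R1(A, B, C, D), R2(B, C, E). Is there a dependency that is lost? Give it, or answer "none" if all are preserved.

none

E → C lies within R2.
B, D, E → A: restricted closure across fragments reaches A.
A → D lies within R1.
D → A lies within R1.
C → D lies within R1.
Every dependency is enforceable on the fragments, so the decomposition is dependency-preserving.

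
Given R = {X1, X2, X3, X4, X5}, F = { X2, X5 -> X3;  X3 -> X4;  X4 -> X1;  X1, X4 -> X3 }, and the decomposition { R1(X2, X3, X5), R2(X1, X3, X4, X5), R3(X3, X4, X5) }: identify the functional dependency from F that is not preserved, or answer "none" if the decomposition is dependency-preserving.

X2, X5 → X3 lies within R1.
X3 → X4 lies within R2.
X4 → X1 lies within R2.
X1, X4 → X3 lies within R2.
Every dependency is enforceable on the fragments, so the decomposition is dependency-preserving.

none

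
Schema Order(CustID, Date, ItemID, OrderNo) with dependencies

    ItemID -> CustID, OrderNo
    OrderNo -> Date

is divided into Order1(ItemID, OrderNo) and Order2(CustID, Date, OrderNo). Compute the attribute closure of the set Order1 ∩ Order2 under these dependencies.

Order1 ∩ Order2 = {OrderNo}.
OrderNo → Date applies, adding Date
Closure: {Date, OrderNo}.

Date, OrderNo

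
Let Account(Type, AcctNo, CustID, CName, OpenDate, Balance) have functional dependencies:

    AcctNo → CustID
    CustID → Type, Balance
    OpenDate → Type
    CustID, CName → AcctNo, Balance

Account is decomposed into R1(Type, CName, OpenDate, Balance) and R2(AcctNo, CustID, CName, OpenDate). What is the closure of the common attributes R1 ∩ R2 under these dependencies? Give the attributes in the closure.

Type, CName, OpenDate

R1 ∩ R2 = {CName, OpenDate}.
OpenDate → Type applies, adding Type
Closure: {Type, CName, OpenDate}.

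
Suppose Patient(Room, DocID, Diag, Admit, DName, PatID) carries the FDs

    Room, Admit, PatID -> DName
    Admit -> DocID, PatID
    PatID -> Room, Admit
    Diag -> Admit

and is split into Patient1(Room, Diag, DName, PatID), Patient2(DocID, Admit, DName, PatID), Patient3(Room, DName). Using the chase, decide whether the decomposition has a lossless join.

Chase test. Columns are Room, DocID, Diag, Admit, DName, PatID; row i has aⱼ where attribute j ∈ Patienti, else bᵢⱼ.
Initial tableau (one row per fragment):
  row 1: a1 b12 a3 b14 a5 a6
  row 2: b21 a2 b23 a4 a5 a6
  row 3: a1 b32 b33 b34 a5 b36
Rows 1 and 2 agree on PatID; apply PatID→Room, Admit and equate their Room, Admit entries.
Rows 1 and 2 agree on Admit; apply Admit→DocID, PatID and equate their DocID, PatID entries.
Row 1 is now all distinguished symbols — the join is lossless.

Yes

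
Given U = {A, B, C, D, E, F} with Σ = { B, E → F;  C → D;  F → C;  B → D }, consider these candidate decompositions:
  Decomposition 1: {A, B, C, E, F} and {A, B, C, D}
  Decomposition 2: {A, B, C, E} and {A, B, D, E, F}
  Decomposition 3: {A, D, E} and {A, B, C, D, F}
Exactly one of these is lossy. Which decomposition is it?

Decomposition 3

Decomposition 1: common = {A, B, C}, closure = {A, B, C, D} → lossless.
Decomposition 2: common = {A, B, E}, closure = {A, B, C, D, E, F} → lossless.
Decomposition 3: common = {A, D}, closure = {A, D} → lossy.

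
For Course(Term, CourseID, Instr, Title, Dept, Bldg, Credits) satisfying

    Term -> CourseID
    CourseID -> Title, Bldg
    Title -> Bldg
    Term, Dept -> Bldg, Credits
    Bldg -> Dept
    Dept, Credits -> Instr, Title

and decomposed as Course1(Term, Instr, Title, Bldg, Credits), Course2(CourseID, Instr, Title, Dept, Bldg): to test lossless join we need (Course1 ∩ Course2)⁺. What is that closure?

Course1 ∩ Course2 = {Instr, Title, Bldg}.
Bldg → Dept applies, adding Dept
Closure: {Instr, Title, Dept, Bldg}.

Instr, Title, Dept, Bldg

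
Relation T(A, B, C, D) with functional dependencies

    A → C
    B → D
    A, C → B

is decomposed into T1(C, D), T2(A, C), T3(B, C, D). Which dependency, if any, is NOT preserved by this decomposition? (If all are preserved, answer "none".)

A, C → B

Check A, C → B: no single fragment contains all of {A, B, C}, and the restricted closure of {A, C} across the fragments never reaches {B}.
A → C is preserved.
B → D is preserved.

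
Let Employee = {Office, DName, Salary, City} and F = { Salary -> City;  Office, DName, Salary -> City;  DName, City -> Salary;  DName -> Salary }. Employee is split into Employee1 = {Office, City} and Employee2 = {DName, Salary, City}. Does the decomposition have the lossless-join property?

Common attributes: Employee1 ∩ Employee2 = {City}.
No dependency enlarges {City}, so (City)⁺ = {City}.
The closure contains neither all of Employee1 = {Office, City} nor all of Employee2 = {DName, Salary, City}, so the common attributes are not a superkey of either fragment. The join is lossy.

No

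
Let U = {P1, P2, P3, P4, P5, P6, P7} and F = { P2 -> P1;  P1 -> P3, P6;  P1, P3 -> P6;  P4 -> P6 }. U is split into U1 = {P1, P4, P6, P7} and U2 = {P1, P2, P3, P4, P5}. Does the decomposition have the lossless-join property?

No

Common attributes: U1 ∩ U2 = {P1, P4}.
Closure of {P1, P4}: P1 → P3, P6 applies, adding P3, P6. So (P1, P4)⁺ = {P1, P3, P4, P6}.
The closure contains neither all of U1 = {P1, P4, P6, P7} nor all of U2 = {P1, P2, P3, P4, P5}, so the common attributes are not a superkey of either fragment. The join is lossy.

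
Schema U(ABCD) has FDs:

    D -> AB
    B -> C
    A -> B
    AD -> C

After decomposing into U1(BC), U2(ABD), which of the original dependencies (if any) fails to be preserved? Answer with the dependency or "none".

none

D → AB lies within U2.
B → C lies within U1.
A → B lies within U2.
AD → C: restricted closure across fragments reaches C.
Every dependency is enforceable on the fragments, so the decomposition is dependency-preserving.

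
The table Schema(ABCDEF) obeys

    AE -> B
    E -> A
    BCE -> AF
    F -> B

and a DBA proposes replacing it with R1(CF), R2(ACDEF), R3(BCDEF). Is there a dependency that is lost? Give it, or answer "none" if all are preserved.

AE → B: restricted closure across fragments reaches B.
E → A lies within R2.
BCE → AF: restricted closure across fragments reaches AF.
F → B lies within R3.
Every dependency is enforceable on the fragments, so the decomposition is dependency-preserving.

none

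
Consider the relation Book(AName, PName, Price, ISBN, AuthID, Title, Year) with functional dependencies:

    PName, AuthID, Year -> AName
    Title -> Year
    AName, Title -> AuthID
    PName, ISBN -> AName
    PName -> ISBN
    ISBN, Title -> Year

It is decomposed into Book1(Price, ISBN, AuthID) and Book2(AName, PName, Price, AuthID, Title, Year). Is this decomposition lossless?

Common attributes: Book1 ∩ Book2 = {Price, AuthID}.
No dependency enlarges {Price, AuthID}, so (Price, AuthID)⁺ = {Price, AuthID}.
The closure contains neither all of Book1 = {Price, ISBN, AuthID} nor all of Book2 = {AName, PName, Price, AuthID, Title, Year}, so the common attributes are not a superkey of either fragment. The join is lossy.

No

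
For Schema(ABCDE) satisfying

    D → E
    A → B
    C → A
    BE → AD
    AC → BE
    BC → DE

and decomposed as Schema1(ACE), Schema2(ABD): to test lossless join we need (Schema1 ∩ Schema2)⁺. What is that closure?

AB

Schema1 ∩ Schema2 = {A}.
A → B applies, adding B
Closure: {AB}.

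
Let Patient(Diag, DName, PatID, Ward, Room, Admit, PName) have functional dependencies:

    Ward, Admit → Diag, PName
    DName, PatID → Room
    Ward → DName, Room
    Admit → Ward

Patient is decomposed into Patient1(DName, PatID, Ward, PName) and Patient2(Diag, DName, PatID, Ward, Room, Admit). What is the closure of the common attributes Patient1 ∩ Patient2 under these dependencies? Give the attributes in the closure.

DName, PatID, Ward, Room

Patient1 ∩ Patient2 = {DName, PatID, Ward}.
DName, PatID → Room applies, adding Room
Closure: {DName, PatID, Ward, Room}.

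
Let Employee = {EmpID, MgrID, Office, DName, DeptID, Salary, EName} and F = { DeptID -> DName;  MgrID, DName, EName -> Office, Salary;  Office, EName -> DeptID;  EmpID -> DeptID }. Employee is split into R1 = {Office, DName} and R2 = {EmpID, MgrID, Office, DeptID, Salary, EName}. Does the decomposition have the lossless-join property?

Common attributes: R1 ∩ R2 = {Office}.
No dependency enlarges {Office}, so (Office)⁺ = {Office}.
The closure contains neither all of R1 = {Office, DName} nor all of R2 = {EmpID, MgrID, Office, DeptID, Salary, EName}, so the common attributes are not a superkey of either fragment. The join is lossy.

No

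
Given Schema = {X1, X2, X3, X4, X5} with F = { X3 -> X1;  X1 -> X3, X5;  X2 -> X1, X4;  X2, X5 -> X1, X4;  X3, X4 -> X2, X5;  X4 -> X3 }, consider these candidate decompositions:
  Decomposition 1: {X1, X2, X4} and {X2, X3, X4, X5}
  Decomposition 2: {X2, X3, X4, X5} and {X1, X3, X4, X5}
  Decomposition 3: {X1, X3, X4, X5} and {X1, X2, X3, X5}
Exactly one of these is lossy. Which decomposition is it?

Decomposition 3

Decomposition 1: common = {X2, X4}, closure = {X1, X2, X3, X4, X5} → lossless.
Decomposition 2: common = {X3, X4, X5}, closure = {X1, X2, X3, X4, X5} → lossless.
Decomposition 3: common = {X1, X3, X5}, closure = {X1, X3, X5} → lossy.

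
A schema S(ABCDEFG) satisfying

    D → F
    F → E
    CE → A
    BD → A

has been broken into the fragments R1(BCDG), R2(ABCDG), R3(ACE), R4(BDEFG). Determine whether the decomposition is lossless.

Chase test. Columns are ABCDEFG; row i has aⱼ where attribute j ∈ Ri, else bᵢⱼ.
Initial tableau (one row per fragment):
  row 1: b11 a2 a3 a4 b15 b16 a7
  row 2: a1 a2 a3 a4 b25 b26 a7
  row 3: a1 b32 a3 b34 a5 b36 b37
  row 4: b41 a2 b43 a4 a5 a6 a7
Rows 1 and 2 agree on D; apply D→F and equate their F entries.
Rows 1 and 4 agree on D; apply D→F and equate their F entries.
Rows 1 and 2 agree on F; apply F→E and equate their E entries.
Rows 1 and 4 agree on F; apply F→E and equate their E entries.
Rows 1 and 2 agree on CE; apply CE→A and equate their A entries.
Rows 1 and 4 agree on BD; apply BD→A and equate their A entries.
Row 1 is now all distinguished symbols — the join is lossless.

Yes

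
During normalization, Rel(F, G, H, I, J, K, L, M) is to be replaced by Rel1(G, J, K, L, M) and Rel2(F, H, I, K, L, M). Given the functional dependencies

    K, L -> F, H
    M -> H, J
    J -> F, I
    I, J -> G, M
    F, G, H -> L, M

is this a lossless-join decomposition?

Yes

Common attributes: Rel1 ∩ Rel2 = {K, L, M}.
Closure of {K, L, M}: K, L → F, H applies, adding F, H; M → H, J applies, adding J; J → F, I applies, adding I; I, J → G, M applies, adding G. So (K, L, M)⁺ = {F, G, H, I, J, K, L, M}.
This closure contains every attribute of Rel1, so Rel1 ∩ Rel2 → Rel1. The join is lossless.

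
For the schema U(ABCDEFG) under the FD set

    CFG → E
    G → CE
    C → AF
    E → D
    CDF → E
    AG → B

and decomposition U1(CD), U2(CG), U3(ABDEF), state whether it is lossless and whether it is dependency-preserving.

lossy and not dependency-preserving

Lossless test (chase): Rows 1 and 2 agree on C; apply C→AF and equate their AF entries. No row becomes fully distinguished — the join is lossy.
Dependency preservation: the restricted closure of {CFG} across the fragments never reaches {E}, so CFG → E cannot be enforced without a join — not preserved.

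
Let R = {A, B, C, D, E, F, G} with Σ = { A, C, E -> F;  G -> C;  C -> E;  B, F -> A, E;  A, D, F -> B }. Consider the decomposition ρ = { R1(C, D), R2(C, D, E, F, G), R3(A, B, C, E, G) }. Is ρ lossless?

No

Chase test. Columns are A, B, C, D, E, F, G; row i has aⱼ where attribute j ∈ Ri, else bᵢⱼ.
Initial tableau (one row per fragment):
  row 1: b11 b12 a3 a4 b15 b16 b17
  row 2: b21 b22 a3 a4 a5 a6 a7
  row 3: a1 a2 a3 b34 a5 b36 a7
Rows 1 and 2 agree on C; apply C→E and equate their E entries.
No row becomes fully distinguished — the join is lossy.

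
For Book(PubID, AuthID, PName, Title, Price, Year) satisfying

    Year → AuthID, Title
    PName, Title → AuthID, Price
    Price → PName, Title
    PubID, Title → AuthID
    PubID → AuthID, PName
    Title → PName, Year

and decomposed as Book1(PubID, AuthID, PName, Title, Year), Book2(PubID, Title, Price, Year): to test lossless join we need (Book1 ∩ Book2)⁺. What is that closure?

PubID, AuthID, PName, Title, Price, Year

Book1 ∩ Book2 = {PubID, Title, Year}.
Year → AuthID, Title applies, adding AuthID
PubID → AuthID, PName applies, adding PName
PName, Title → AuthID, Price applies, adding Price
Closure: {PubID, AuthID, PName, Title, Price, Year}.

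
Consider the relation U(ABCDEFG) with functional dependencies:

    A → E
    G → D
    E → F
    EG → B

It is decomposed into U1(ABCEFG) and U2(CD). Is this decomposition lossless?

No

Common attributes: U1 ∩ U2 = {C}.
No dependency enlarges {C}, so (C)⁺ = {C}.
The closure contains neither all of U1 = {ABCEFG} nor all of U2 = {CD}, so the common attributes are not a superkey of either fragment. The join is lossy.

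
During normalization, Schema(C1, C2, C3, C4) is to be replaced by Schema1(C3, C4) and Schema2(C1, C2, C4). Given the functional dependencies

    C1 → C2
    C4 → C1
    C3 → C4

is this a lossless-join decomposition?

Common attributes: Schema1 ∩ Schema2 = {C4}.
Closure of {C4}: C4 → C1 applies, adding C1; C1 → C2 applies, adding C2. So (C4)⁺ = {C1, C2, C4}.
This closure contains every attribute of Schema2, so Schema1 ∩ Schema2 → Schema2. The join is lossless.

Yes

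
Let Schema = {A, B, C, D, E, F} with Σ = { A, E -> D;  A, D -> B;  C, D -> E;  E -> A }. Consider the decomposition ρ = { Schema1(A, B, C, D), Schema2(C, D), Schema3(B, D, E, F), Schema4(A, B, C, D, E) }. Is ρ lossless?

Chase test. Columns are A, B, C, D, E, F; row i has aⱼ where attribute j ∈ Schemai, else bᵢⱼ.
Initial tableau (one row per fragment):
  row 1: a1 a2 a3 a4 b15 b16
  row 2: b21 b22 a3 a4 b25 b26
  row 3: b31 a2 b33 a4 a5 a6
  row 4: a1 a2 a3 a4 a5 b46
Rows 1 and 2 agree on C, D; apply C, D→E and equate their E entries.
Rows 1 and 4 agree on C, D; apply C, D→E and equate their E entries.
Rows 1 and 2 agree on E; apply E→A and equate their A entries.
Rows 1 and 3 agree on E; apply E→A and equate their A entries.
Rows 1 and 2 agree on A, D; apply A, D→B and equate their B entries.
No row becomes fully distinguished — the join is lossy.

No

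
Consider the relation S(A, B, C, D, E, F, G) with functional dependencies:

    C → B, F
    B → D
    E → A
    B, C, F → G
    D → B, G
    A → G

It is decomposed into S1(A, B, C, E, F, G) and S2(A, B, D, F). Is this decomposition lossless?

Yes

Common attributes: S1 ∩ S2 = {A, B, F}.
Closure of {A, B, F}: B → D applies, adding D; D → B, G applies, adding G. So (A, B, F)⁺ = {A, B, D, F, G}.
This closure contains every attribute of S2, so S1 ∩ S2 → S2. The join is lossless.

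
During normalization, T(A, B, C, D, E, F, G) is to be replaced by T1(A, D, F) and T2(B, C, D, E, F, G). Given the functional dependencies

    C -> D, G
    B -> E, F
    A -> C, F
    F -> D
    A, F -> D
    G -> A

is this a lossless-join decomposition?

No

Common attributes: T1 ∩ T2 = {D, F}.
No dependency enlarges {D, F}, so (D, F)⁺ = {D, F}.
The closure contains neither all of T1 = {A, D, F} nor all of T2 = {B, C, D, E, F, G}, so the common attributes are not a superkey of either fragment. The join is lossy.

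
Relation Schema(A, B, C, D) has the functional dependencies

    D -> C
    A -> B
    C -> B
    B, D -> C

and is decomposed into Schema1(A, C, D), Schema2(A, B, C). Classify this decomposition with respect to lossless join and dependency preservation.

lossless and dependency-preserving

Lossless test: (A, C)⁺ = {A, B, C}, which contains all of one fragment — lossless.
Dependency preservation: B, D → C is not contained in any single fragment, but the restricted closure of its left-hand side across the fragments still reaches the right-hand side; the remaining FDs each lie inside some fragment. All dependencies are preserved.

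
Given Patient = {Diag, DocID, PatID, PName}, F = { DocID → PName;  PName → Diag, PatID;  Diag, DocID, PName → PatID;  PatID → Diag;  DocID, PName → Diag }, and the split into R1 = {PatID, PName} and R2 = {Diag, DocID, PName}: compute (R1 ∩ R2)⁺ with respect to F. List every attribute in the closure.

Diag, PatID, PName

R1 ∩ R2 = {PName}.
PName → Diag, PatID applies, adding Diag, PatID
Closure: {Diag, PatID, PName}.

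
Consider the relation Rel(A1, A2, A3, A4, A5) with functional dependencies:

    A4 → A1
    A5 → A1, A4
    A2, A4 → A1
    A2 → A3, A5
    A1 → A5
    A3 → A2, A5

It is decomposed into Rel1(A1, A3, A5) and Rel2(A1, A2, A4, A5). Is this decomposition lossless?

Common attributes: Rel1 ∩ Rel2 = {A1, A5}.
Closure of {A1, A5}: A5 → A1, A4 applies, adding A4. So (A1, A5)⁺ = {A1, A4, A5}.
The closure contains neither all of Rel1 = {A1, A3, A5} nor all of Rel2 = {A1, A2, A4, A5}, so the common attributes are not a superkey of either fragment. The join is lossy.

No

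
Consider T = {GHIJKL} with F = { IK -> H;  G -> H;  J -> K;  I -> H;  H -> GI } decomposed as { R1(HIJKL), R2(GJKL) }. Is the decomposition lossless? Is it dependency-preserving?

lossy and not dependency-preserving

Lossless test: (JKL)⁺ = {JKL}, which is a superkey of neither fragment — lossy.
Dependency preservation: the restricted closure of {G} across the fragments never reaches {H}, so G → H cannot be enforced without a join — not preserved.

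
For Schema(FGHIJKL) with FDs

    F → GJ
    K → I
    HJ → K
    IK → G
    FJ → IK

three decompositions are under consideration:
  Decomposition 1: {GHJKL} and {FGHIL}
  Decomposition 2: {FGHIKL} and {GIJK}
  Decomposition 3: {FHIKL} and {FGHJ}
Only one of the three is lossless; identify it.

Decomposition 3

Decomposition 1: common = {GHL}, closure = {GHL} → lossy.
Decomposition 2: common = {GIK}, closure = {GIK} → lossy.
Decomposition 3: common = {FH}, closure = {FGHIJK} → lossless.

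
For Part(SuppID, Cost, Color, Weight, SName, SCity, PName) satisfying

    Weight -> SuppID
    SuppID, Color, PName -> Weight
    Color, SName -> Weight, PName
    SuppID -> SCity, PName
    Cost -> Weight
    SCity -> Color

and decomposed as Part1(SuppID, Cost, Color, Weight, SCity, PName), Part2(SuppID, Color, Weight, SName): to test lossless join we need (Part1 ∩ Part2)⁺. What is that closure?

SuppID, Color, Weight, SCity, PName

Part1 ∩ Part2 = {SuppID, Color, Weight}.
SuppID → SCity, PName applies, adding SCity, PName
Closure: {SuppID, Color, Weight, SCity, PName}.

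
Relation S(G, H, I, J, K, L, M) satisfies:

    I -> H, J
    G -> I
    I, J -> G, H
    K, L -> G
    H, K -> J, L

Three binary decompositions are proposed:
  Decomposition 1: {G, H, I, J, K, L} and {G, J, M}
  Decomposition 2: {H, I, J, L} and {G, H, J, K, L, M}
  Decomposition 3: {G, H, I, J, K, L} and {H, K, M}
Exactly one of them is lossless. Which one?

Decomposition 3

Decomposition 1: common = {G, J}, closure = {G, H, I, J} → lossy.
Decomposition 2: common = {H, J, L}, closure = {H, J, L} → lossy.
Decomposition 3: common = {H, K}, closure = {G, H, I, J, K, L} → lossless.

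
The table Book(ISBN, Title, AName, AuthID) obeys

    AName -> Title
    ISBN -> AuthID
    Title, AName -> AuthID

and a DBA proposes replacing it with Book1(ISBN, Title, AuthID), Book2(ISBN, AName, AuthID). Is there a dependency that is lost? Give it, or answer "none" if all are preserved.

AName -> Title

Check AName → Title: no single fragment contains all of {Title, AName}, and the restricted closure of {AName} across the fragments never reaches {Title}.
ISBN → AuthID is preserved.
Title, AName → AuthID is preserved.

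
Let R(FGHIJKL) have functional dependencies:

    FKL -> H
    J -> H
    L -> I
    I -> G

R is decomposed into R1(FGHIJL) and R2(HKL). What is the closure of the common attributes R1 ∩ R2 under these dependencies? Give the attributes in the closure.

GHIL

R1 ∩ R2 = {HL}.
L → I applies, adding I
I → G applies, adding G
Closure: {GHIL}.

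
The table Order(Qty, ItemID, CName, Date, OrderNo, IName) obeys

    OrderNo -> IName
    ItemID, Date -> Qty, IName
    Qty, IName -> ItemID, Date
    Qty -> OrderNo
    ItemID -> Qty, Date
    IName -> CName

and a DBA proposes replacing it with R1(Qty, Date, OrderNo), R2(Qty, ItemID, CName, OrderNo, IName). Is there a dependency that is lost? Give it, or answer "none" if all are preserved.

none

OrderNo → IName lies within R2.
ItemID, Date → Qty, IName: restricted closure across fragments reaches Qty, IName.
Qty, IName → ItemID, Date: restricted closure across fragments reaches ItemID, Date.
Qty → OrderNo lies within R1.
ItemID → Qty, Date: restricted closure across fragments reaches Qty, Date.
IName → CName lies within R2.
Every dependency is enforceable on the fragments, so the decomposition is dependency-preserving.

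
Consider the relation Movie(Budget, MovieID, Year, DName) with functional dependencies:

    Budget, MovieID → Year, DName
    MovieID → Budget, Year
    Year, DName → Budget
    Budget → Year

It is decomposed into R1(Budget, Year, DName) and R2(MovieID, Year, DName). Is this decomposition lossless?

Yes

Common attributes: R1 ∩ R2 = {Year, DName}.
Closure of {Year, DName}: Year, DName → Budget applies, adding Budget. So (Year, DName)⁺ = {Budget, Year, DName}.
This closure contains every attribute of R1, so R1 ∩ R2 → R1. The join is lossless.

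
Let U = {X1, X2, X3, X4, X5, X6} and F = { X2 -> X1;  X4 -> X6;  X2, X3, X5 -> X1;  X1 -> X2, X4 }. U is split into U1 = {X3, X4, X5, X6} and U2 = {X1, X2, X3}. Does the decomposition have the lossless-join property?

No

Common attributes: U1 ∩ U2 = {X3}.
No dependency enlarges {X3}, so (X3)⁺ = {X3}.
The closure contains neither all of U1 = {X3, X4, X5, X6} nor all of U2 = {X1, X2, X3}, so the common attributes are not a superkey of either fragment. The join is lossy.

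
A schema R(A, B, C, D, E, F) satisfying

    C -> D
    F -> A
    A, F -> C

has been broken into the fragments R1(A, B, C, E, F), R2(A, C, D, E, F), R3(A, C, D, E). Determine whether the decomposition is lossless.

Yes

Chase test. Columns are A, B, C, D, E, F; row i has aⱼ where attribute j ∈ Ri, else bᵢⱼ.
Initial tableau (one row per fragment):
  row 1: a1 a2 a3 b14 a5 a6
  row 2: a1 b22 a3 a4 a5 a6
  row 3: a1 b32 a3 a4 a5 b36
Rows 1 and 2 agree on C; apply C→D and equate their D entries.
Row 1 is now all distinguished symbols — the join is lossless.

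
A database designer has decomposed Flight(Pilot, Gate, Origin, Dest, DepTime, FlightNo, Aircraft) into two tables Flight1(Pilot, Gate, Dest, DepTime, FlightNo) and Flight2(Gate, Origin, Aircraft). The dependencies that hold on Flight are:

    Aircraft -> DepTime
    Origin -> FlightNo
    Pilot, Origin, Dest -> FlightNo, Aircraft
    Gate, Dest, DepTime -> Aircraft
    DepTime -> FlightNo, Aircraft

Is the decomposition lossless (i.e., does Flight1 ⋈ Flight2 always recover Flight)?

No

Common attributes: Flight1 ∩ Flight2 = {Gate}.
No dependency enlarges {Gate}, so (Gate)⁺ = {Gate}.
The closure contains neither all of Flight1 = {Pilot, Gate, Dest, DepTime, FlightNo} nor all of Flight2 = {Gate, Origin, Aircraft}, so the common attributes are not a superkey of either fragment. The join is lossy.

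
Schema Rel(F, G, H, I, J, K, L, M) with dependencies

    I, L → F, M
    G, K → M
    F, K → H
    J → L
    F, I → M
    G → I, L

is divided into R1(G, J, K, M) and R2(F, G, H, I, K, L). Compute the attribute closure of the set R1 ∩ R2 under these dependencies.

F, G, H, I, K, L, M

R1 ∩ R2 = {G, K}.
G, K → M applies, adding M
G → I, L applies, adding I, L
I, L → F, M applies, adding F
F, K → H applies, adding H
Closure: {F, G, H, I, K, L, M}.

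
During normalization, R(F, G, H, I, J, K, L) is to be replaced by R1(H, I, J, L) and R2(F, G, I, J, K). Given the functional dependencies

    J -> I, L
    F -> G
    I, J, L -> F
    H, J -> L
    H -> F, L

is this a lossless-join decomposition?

No

Common attributes: R1 ∩ R2 = {I, J}.
Closure of {I, J}: J → I, L applies, adding L; I, J, L → F applies, adding F; F → G applies, adding G. So (I, J)⁺ = {F, G, I, J, L}.
The closure contains neither all of R1 = {H, I, J, L} nor all of R2 = {F, G, I, J, K}, so the common attributes are not a superkey of either fragment. The join is lossy.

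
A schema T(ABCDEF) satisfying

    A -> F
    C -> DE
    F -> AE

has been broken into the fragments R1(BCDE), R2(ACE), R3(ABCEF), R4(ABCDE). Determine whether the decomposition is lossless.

Yes

Chase test. Columns are ABCDEF; row i has aⱼ where attribute j ∈ Ri, else bᵢⱼ.
Initial tableau (one row per fragment):
  row 1: b11 a2 a3 a4 a5 b16
  row 2: a1 b22 a3 b24 a5 b26
  row 3: a1 a2 a3 b34 a5 a6
  row 4: a1 a2 a3 a4 a5 b46
Rows 2 and 3 agree on A; apply A→F and equate their F entries.
Rows 2 and 4 agree on A; apply A→F and equate their F entries.
Rows 1 and 2 agree on C; apply C→DE and equate their DE entries.
Rows 1 and 3 agree on C; apply C→DE and equate their DE entries.
Row 3 is now all distinguished symbols — the join is lossless.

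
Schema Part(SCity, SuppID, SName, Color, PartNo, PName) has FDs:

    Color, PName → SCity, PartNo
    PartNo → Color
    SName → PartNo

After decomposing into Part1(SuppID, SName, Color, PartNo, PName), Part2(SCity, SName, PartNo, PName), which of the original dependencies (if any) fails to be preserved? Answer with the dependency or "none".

Color, PName → SCity, PartNo: restricted closure across fragments reaches SCity, PartNo.
PartNo → Color lies within Part1.
SName → PartNo lies within Part1.
Every dependency is enforceable on the fragments, so the decomposition is dependency-preserving.

none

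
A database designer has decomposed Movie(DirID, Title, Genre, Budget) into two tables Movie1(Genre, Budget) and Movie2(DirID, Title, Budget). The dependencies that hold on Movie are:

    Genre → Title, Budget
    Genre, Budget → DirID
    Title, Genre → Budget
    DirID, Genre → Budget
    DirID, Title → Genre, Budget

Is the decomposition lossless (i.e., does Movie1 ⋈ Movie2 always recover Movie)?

Common attributes: Movie1 ∩ Movie2 = {Budget}.
No dependency enlarges {Budget}, so (Budget)⁺ = {Budget}.
The closure contains neither all of Movie1 = {Genre, Budget} nor all of Movie2 = {DirID, Title, Budget}, so the common attributes are not a superkey of either fragment. The join is lossy.

No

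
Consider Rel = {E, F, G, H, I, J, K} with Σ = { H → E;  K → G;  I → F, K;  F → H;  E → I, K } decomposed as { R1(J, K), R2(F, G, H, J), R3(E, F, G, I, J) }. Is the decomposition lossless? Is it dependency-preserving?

Lossless test (chase): Rows 2 and 3 agree on F; apply F→H and equate their H entries. Rows 2 and 3 agree on H; apply H→E and equate their E entries. Rows 2 and 3 agree on E; apply E→I, K and equate their I, K entries. No row becomes fully distinguished — the join is lossy.
Dependency preservation: the restricted closure of {K} across the fragments never reaches {G}, so K → G cannot be enforced without a join — not preserved.

lossy and not dependency-preserving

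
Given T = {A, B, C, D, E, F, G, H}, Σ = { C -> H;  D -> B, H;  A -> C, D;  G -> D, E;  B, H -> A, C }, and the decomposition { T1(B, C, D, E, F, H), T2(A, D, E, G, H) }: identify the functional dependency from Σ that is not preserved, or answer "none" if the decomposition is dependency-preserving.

C → H lies within T1.
D → B, H lies within T1.
A → C, D: restricted closure across fragments reaches C, D.
G → D, E lies within T2.
B, H → A, C: restricted closure across fragments reaches A, C.
Every dependency is enforceable on the fragments, so the decomposition is dependency-preserving.

none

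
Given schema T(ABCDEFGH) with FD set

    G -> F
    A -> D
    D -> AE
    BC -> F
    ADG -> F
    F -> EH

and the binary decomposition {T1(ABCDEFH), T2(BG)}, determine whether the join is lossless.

Common attributes: T1 ∩ T2 = {B}.
No dependency enlarges {B}, so (B)⁺ = {B}.
The closure contains neither all of T1 = {ABCDEFH} nor all of T2 = {BG}, so the common attributes are not a superkey of either fragment. The join is lossy.

No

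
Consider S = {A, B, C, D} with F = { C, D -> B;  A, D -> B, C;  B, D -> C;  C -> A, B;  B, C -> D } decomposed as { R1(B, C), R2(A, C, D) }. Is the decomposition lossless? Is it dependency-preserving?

Lossless test: (C)⁺ = {A, B, C, D}, which contains all of one fragment — lossless.
Dependency preservation: the restricted closure of {B, D} across the fragments never reaches {C}, so B, D → C cannot be enforced without a join — not preserved.

lossless but not dependency-preserving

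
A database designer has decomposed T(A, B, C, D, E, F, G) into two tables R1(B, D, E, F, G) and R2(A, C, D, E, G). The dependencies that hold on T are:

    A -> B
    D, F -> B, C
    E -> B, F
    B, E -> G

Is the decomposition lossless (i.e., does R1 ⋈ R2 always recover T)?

Yes

Common attributes: R1 ∩ R2 = {D, E, G}.
Closure of {D, E, G}: E → B, F applies, adding B, F; D, F → B, C applies, adding C. So (D, E, G)⁺ = {B, C, D, E, F, G}.
This closure contains every attribute of R1, so R1 ∩ R2 → R1. The join is lossless.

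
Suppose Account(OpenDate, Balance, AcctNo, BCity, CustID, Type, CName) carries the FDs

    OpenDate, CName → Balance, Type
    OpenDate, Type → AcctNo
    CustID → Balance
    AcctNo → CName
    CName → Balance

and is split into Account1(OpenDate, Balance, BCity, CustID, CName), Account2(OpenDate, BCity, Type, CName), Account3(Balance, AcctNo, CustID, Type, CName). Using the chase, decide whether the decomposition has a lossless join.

Chase test. Columns are OpenDate, Balance, AcctNo, BCity, CustID, Type, CName; row i has aⱼ where attribute j ∈ Accounti, else bᵢⱼ.
Initial tableau (one row per fragment):
  row 1: a1 a2 b13 a4 a5 b16 a7
  row 2: a1 b22 b23 a4 b25 a6 a7
  row 3: b31 a2 a3 b34 a5 a6 a7
Rows 1 and 2 agree on OpenDate, CName; apply OpenDate, CName→Balance, Type and equate their Balance, Type entries.
Rows 1 and 2 agree on OpenDate, Type; apply OpenDate, Type→AcctNo and equate their AcctNo entries.
No row becomes fully distinguished — the join is lossy.

No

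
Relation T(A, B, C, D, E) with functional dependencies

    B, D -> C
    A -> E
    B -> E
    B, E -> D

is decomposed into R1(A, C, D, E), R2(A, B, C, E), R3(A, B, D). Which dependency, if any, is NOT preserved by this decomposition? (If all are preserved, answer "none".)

none

B, D → C: restricted closure across fragments reaches C.
A → E lies within R1.
B → E lies within R2.
B, E → D: restricted closure across fragments reaches D.
Every dependency is enforceable on the fragments, so the decomposition is dependency-preserving.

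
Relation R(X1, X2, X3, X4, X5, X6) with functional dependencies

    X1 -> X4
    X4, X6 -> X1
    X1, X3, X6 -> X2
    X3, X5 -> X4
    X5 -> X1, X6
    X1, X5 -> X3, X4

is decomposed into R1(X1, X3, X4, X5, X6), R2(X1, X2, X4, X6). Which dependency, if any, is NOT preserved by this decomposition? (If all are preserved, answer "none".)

Check X1, X3, X6 → X2: no single fragment contains all of {X1, X2, X3, X6}, and the restricted closure of {X1, X3, X6} across the fragments never reaches {X2}.
X1 → X4 is preserved.
X4, X6 → X1 is preserved.
X3, X5 → X4 is preserved.
X5 → X1, X6 is preserved.
X1, X5 → X3, X4 is preserved.

X1, X3, X6 -> X2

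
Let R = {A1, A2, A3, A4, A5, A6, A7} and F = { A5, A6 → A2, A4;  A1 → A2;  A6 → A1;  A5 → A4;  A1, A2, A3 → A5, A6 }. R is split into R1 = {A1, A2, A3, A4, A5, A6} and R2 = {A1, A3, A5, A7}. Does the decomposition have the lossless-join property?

Common attributes: R1 ∩ R2 = {A1, A3, A5}.
Closure of {A1, A3, A5}: A1 → A2 applies, adding A2; A5 → A4 applies, adding A4; A1, A2, A3 → A5, A6 applies, adding A6. So (A1, A3, A5)⁺ = {A1, A2, A3, A4, A5, A6}.
This closure contains every attribute of R1, so R1 ∩ R2 → R1. The join is lossless.

Yes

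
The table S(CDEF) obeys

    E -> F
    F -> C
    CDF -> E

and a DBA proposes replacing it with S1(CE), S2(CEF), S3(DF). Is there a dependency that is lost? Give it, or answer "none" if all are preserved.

CDF -> E

Check CDF → E: no single fragment contains all of {CDEF}, and the restricted closure of {CDF} across the fragments never reaches {E}.
E → F is preserved.
F → C is preserved.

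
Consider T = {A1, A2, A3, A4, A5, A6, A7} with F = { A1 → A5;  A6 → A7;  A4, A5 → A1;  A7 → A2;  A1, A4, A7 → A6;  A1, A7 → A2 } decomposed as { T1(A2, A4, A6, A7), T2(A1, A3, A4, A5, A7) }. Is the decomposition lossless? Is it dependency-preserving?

Lossless test: (A4, A7)⁺ = {A2, A4, A7}, which is a superkey of neither fragment — lossy.
Dependency preservation: the restricted closure of {A1, A4, A7} across the fragments never reaches {A6}, so A1, A4, A7 → A6 cannot be enforced without a join — not preserved.

lossy and not dependency-preserving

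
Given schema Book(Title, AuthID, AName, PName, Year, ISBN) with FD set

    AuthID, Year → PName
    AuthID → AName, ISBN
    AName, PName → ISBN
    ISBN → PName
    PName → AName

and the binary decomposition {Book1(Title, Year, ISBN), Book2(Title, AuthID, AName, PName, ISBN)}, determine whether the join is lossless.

Common attributes: Book1 ∩ Book2 = {Title, ISBN}.
Closure of {Title, ISBN}: ISBN → PName applies, adding PName; PName → AName applies, adding AName. So (Title, ISBN)⁺ = {Title, AName, PName, ISBN}.
The closure contains neither all of Book1 = {Title, Year, ISBN} nor all of Book2 = {Title, AuthID, AName, PName, ISBN}, so the common attributes are not a superkey of either fragment. The join is lossy.

No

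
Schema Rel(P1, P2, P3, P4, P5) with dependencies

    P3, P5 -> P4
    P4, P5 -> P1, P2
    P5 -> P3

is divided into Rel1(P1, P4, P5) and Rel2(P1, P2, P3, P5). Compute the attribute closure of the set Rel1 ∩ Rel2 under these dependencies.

Rel1 ∩ Rel2 = {P1, P5}.
P5 → P3 applies, adding P3
P3, P5 → P4 applies, adding P4
P4, P5 → P1, P2 applies, adding P2
Closure: {P1, P2, P3, P4, P5}.

P1, P2, P3, P4, P5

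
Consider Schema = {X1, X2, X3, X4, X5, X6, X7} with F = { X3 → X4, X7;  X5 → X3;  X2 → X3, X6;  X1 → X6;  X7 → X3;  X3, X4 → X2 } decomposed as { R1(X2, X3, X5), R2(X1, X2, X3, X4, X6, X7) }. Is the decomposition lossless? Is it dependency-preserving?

Lossless test: (X2, X3)⁺ = {X2, X3, X4, X6, X7}, which is a superkey of neither fragment — lossy.
Dependency preservation: every FD's attributes lie within a single fragment, so each can be enforced locally — preserved.

lossy but dependency-preserving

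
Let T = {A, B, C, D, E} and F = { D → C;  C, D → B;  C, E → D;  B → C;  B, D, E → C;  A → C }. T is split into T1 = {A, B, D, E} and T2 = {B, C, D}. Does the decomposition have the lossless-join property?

Common attributes: T1 ∩ T2 = {B, D}.
Closure of {B, D}: D → C applies, adding C. So (B, D)⁺ = {B, C, D}.
This closure contains every attribute of T2, so T1 ∩ T2 → T2. The join is lossless.

Yes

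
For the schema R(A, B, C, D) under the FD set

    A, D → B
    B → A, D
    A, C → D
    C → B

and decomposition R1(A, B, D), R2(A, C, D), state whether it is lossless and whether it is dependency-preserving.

Lossless test: (A, D)⁺ = {A, B, D}, which contains all of one fragment — lossless.
Dependency preservation: C → B is not contained in any single fragment, but the restricted closure of its left-hand side across the fragments still reaches the right-hand side; the remaining FDs each lie inside some fragment. All dependencies are preserved.

lossless and dependency-preserving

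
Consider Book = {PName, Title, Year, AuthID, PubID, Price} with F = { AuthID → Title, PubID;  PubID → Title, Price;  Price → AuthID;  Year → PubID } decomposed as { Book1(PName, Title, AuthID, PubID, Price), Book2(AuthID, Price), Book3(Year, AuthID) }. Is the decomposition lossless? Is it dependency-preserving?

Lossless test (chase): Rows 1 and 2 agree on AuthID; apply AuthID→Title, PubID and equate their Title, PubID entries. Rows 1 and 3 agree on AuthID; apply AuthID→Title, PubID and equate their Title, PubID entries. Rows 1 and 3 agree on PubID; apply PubID→Title, Price and equate their Title, Price entries. No row becomes fully distinguished — the join is lossy.
Dependency preservation: Year → PubID is not contained in any single fragment, but the restricted closure of its left-hand side across the fragments still reaches the right-hand side; the remaining FDs each lie inside some fragment. All dependencies are preserved.

lossy but dependency-preserving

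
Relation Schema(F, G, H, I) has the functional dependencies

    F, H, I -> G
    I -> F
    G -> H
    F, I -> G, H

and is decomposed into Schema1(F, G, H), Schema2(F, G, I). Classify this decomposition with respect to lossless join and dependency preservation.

lossless and dependency-preserving

Lossless test: (F, G)⁺ = {F, G, H}, which contains all of one fragment — lossless.
Dependency preservation: F, H, I → G; F, I → G, H are not contained in any single fragment, but the restricted closure of each left-hand side across the fragments still reaches the right-hand side; the remaining FDs each lie inside some fragment. All dependencies are preserved.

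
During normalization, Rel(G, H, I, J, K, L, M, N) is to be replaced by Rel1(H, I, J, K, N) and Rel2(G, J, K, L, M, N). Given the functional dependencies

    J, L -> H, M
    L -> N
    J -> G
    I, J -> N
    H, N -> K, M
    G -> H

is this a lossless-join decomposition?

Common attributes: Rel1 ∩ Rel2 = {J, K, N}.
Closure of {J, K, N}: J → G applies, adding G; G → H applies, adding H; H, N → K, M applies, adding M. So (J, K, N)⁺ = {G, H, J, K, M, N}.
The closure contains neither all of Rel1 = {H, I, J, K, N} nor all of Rel2 = {G, J, K, L, M, N}, so the common attributes are not a superkey of either fragment. The join is lossy.

No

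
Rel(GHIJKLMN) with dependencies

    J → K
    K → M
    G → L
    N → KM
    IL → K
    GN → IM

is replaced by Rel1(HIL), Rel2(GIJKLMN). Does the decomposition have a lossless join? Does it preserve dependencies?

Lossless test: (IL)⁺ = {IKLM}, which is a superkey of neither fragment — lossy.
Dependency preservation: every FD's attributes lie within a single fragment, so each can be enforced locally — preserved.

lossy but dependency-preserving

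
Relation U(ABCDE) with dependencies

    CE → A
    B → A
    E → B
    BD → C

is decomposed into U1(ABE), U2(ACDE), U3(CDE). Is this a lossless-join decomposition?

Chase test. Columns are ABCDE; row i has aⱼ where attribute j ∈ Ui, else bᵢⱼ.
Initial tableau (one row per fragment):
  row 1: a1 a2 b13 b14 a5
  row 2: a1 b22 a3 a4 a5
  row 3: b31 b32 a3 a4 a5
Rows 2 and 3 agree on CE; apply CE→A and equate their A entries.
Rows 1 and 2 agree on E; apply E→B and equate their B entries.
Rows 1 and 3 agree on E; apply E→B and equate their B entries.
Row 2 is now all distinguished symbols — the join is lossless.

Yes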